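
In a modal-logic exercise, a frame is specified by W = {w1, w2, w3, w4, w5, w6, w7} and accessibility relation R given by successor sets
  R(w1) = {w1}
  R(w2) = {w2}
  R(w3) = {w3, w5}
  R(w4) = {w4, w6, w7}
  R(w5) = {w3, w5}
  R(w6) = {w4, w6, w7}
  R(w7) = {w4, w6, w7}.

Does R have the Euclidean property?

Yes

Euclidean: yes — any two successors of a common world are R-related.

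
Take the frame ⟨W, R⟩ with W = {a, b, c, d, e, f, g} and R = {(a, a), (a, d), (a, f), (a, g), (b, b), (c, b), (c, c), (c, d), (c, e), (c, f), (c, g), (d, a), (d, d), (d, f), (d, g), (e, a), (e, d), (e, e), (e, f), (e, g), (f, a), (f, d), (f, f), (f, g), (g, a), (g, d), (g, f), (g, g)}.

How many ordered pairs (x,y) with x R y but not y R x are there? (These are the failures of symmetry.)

Enumerating: (c,b), (c,d), (c,e), (c,f), (c,g), (e,a), (e,d), (e,f), (e,g).

9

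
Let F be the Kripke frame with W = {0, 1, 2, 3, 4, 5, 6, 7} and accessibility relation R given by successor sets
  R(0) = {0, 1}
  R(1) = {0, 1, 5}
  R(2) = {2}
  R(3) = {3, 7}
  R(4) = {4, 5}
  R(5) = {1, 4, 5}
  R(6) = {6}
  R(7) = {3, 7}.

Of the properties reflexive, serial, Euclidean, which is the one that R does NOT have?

Reflexive: yes — every world is R-related to itself.
Serial: yes — every world has a successor (e.g. 0 R 0).
Euclidean: no — 1 R 0 and 1 R 5, but not 0 R 5.
Only Euclidean fails.

Euclidean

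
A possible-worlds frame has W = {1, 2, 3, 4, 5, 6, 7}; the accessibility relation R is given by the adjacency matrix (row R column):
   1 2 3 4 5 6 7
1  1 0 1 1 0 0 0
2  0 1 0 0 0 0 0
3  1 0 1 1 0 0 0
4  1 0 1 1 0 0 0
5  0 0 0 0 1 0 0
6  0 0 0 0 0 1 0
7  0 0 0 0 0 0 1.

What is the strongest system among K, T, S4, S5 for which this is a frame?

S5

Reflexive (axiom T): yes — every world is R-related to itself.
Transitive (axiom 4): yes — every two-step R-path is closed by a direct edge.
Euclidean (axiom 5): yes — any two successors of a common world are R-related.
So F validates K, T, S4, S5. The strongest is S5.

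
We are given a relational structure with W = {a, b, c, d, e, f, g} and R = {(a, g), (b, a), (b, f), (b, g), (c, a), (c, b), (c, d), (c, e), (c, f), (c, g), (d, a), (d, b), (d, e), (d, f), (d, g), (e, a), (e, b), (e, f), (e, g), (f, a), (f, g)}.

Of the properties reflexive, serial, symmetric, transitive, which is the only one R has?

Reflexive: no — a is not related to itself.
Serial: no — g has no R-successor.
Symmetric: no — a R g but not g R a.
Transitive: yes — every two-step R-path is closed by a direct edge.
Only transitive holds.

transitive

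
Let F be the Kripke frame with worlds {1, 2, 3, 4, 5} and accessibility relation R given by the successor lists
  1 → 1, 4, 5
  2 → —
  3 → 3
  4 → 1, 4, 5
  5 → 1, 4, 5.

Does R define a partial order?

No

Reflexive: no — 2 is not related to itself.
Transitive: yes — every two-step R-path is closed by a direct edge.
Antisymmetric: no — 1 R 4 and 4 R 1 with 1 ≠ 4.
So R is not a partial order.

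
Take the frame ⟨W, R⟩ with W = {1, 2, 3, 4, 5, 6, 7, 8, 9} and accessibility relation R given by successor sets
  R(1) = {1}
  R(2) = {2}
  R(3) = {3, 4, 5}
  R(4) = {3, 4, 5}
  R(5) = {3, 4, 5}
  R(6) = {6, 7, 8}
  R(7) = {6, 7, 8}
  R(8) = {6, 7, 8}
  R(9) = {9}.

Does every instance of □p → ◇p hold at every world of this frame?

Yes

Axiom D corresponds to the accessibility relation being serial.
Serial: yes — every world has a successor (e.g. 1 R 1).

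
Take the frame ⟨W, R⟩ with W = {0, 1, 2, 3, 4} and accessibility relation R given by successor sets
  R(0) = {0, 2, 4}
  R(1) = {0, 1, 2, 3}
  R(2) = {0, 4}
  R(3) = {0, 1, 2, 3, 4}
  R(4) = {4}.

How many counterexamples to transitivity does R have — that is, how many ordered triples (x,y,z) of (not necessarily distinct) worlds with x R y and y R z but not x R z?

Enumerating: (1,0,4), (1,2,4), (1,3,4), (2,0,2).

4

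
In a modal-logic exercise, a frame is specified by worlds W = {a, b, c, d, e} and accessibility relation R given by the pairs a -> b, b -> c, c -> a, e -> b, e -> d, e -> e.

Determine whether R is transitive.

Transitive: no — a R b and b R c, but not a R c.

No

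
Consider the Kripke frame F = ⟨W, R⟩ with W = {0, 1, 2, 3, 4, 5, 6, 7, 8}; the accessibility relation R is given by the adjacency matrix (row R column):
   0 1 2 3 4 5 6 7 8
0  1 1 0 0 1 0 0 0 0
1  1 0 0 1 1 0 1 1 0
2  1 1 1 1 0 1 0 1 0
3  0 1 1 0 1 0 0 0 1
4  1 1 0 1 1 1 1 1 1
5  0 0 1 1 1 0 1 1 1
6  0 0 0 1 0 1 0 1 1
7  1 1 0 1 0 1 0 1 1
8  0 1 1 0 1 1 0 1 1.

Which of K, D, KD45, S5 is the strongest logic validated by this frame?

Serial (axiom D): yes — every world has a successor (e.g. 0 R 0).
Euclidean (axiom 5): no — 1 R 0 and 1 R 3, but not 0 R 3.
Transitive (axiom 4): no — 0 R 1 and 1 R 3, but not 0 R 3.
Reflexive (axiom T): no — 1 is not related to itself.
So F validates K, D; KD45 would additionally require R to be Euclidean and transitive. The strongest is D.

D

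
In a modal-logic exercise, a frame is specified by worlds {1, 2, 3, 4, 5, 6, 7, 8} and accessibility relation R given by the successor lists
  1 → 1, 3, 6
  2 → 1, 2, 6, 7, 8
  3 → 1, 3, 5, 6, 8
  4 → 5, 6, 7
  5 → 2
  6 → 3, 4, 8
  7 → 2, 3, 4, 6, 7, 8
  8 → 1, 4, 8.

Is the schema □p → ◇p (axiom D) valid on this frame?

Axiom D corresponds to the accessibility relation being serial.
Serial: yes — every world has a successor (e.g. 1 R 1).

Yes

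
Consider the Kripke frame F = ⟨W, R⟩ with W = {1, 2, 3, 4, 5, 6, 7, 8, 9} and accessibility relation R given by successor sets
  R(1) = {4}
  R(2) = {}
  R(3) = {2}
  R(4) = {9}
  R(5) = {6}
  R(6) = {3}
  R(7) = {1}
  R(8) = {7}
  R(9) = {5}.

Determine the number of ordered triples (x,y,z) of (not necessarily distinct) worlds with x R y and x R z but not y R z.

Enumerating: (1,4,4), (3,2,2), (4,9,9), (5,6,6), (6,3,3), (7,1,1), (8,7,7), (9,5,5).

8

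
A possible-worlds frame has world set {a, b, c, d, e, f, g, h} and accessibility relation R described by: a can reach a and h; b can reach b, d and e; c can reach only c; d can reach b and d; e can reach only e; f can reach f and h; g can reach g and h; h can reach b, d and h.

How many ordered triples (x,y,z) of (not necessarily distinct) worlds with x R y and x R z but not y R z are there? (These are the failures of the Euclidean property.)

8

Enumerating: (a,h,a), (b,d,e), (b,e,b), (b,e,d), (f,h,f), (g,h,g), (h,b,h), (h,d,h).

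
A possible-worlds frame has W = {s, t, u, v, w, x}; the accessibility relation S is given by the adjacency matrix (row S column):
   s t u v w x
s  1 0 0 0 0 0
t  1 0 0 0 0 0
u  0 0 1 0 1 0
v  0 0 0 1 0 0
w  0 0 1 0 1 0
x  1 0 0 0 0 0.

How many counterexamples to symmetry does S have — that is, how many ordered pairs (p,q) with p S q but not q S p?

Enumerating: (t,s), (x,s).

2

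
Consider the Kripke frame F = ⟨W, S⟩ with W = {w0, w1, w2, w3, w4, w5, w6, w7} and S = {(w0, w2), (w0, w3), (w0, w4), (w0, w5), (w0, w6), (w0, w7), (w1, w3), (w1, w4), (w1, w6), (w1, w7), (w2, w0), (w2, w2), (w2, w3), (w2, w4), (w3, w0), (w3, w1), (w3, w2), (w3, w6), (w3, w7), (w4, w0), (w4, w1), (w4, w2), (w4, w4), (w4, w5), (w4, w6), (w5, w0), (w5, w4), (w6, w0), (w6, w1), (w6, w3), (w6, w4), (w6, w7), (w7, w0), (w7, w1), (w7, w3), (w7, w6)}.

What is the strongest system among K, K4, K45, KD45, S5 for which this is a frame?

K

Transitive (axiom 4): no — w0 S w3 and w3 S w1, but not w0 S w1.
Euclidean (axiom 5): no — w0 S w2 and w0 S w5, but not w2 S w5.
Serial (axiom D): yes — every world has a successor (e.g. w0 S w2).
Reflexive (axiom T): no — w0 is not related to itself.
So F validates K; K4 would additionally require S to be transitive. The strongest is K.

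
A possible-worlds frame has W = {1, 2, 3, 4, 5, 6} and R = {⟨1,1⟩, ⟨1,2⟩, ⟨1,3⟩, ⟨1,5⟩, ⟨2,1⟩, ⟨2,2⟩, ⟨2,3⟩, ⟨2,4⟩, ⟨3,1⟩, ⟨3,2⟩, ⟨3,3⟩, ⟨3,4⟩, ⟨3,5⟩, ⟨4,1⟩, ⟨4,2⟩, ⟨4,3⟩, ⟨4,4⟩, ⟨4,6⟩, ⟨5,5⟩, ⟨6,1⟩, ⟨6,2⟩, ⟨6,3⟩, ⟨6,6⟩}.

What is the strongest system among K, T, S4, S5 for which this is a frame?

Reflexive (axiom T): yes — every world is R-related to itself.
Transitive (axiom 4): no — 1 R 2 and 2 R 4, but not 1 R 4.
Euclidean (axiom 5): no — 1 R 2 and 1 R 5, but not 2 R 5.
So F validates K, T; S4 would additionally require R to be transitive. The strongest is T.

T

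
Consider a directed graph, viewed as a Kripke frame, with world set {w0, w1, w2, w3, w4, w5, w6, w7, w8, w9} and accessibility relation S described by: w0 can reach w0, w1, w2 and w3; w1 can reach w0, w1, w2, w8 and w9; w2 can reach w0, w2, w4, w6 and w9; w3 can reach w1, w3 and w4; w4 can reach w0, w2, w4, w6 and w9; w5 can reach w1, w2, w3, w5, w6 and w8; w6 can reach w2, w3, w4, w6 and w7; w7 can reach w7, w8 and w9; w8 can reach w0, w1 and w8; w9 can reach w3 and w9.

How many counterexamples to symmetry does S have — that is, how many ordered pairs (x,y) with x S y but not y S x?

Enumerating: (w0,w3), (w1,w2), (w1,w9), (w2,w9), (w3,w1), (w3,w4), (w4,w0), (w4,w9), (w5,w1), (w5,w2), (w5,w3), (w5,w6), … and 7 more.
Total: 19.

19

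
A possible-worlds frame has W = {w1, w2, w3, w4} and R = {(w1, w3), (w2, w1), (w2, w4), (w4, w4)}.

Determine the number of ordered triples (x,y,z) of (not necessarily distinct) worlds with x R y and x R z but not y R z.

4

Enumerating: (w1,w3,w3), (w2,w1,w1), (w2,w1,w4), (w2,w4,w1).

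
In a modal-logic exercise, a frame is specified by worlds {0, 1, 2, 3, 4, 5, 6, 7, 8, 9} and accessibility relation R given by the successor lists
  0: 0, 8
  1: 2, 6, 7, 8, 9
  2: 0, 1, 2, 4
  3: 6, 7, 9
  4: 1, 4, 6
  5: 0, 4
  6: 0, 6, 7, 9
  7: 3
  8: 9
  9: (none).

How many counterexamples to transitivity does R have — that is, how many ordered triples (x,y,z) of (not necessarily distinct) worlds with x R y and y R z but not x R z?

29

Enumerating: (0,8,9), (1,2,0), (1,2,1), (1,2,4), (1,6,0), (1,7,3), (2,0,8), (2,1,6), (2,1,7), (2,1,8), (2,1,9), (2,4,6), … and 17 more.
Total: 29.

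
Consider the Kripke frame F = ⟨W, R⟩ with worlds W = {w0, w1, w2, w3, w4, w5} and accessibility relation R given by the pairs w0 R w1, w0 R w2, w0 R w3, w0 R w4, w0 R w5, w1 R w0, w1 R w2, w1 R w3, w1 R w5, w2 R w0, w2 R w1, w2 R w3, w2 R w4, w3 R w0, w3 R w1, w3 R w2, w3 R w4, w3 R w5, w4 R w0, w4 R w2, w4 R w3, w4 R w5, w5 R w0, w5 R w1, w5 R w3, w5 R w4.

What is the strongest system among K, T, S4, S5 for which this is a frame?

Reflexive (axiom T): no — w0 is not related to itself.
Transitive (axiom 4): no — w1 R w0 and w0 R w4, but not w1 R w4.
Euclidean (axiom 5): no — w0 R w1 and w0 R w4, but not w1 R w4.
So F validates K; T would additionally require R to be reflexive. The strongest is K.

K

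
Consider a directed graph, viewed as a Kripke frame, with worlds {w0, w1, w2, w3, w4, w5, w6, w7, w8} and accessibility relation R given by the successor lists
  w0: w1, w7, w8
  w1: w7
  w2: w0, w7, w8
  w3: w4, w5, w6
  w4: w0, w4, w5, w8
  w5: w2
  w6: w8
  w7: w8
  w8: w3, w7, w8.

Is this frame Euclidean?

Euclidean: no — w0 R w1 and w0 R w8, but not w1 R w8.

No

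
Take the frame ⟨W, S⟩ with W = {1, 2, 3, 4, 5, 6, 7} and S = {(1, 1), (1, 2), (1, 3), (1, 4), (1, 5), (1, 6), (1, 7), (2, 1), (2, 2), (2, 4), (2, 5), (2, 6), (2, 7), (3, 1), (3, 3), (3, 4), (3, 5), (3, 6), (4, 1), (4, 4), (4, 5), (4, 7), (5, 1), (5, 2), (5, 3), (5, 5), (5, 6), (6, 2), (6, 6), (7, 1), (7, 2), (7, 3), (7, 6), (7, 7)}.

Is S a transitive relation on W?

No

Transitive: no — 2 S 1 and 1 S 3, but not 2 S 3.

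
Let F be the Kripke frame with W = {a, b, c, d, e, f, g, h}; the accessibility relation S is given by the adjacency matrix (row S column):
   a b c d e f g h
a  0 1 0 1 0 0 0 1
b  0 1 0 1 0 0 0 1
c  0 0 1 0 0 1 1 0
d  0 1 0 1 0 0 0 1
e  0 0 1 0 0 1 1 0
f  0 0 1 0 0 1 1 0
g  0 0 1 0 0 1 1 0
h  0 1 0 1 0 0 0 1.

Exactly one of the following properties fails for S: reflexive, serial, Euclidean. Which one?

reflexive

Reflexive: no — a is not related to itself.
Serial: yes — every world has a successor (e.g. a S b).
Euclidean: yes — any two successors of a common world are S-related.
Only reflexive fails.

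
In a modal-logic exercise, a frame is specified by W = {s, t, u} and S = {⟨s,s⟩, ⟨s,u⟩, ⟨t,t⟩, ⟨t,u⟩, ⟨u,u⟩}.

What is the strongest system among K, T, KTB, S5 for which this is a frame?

Reflexive (axiom T): yes — every world is S-related to itself.
Symmetric (axiom B): no — s S u but not u S s.
Euclidean (axiom 5): no — s S u and s S s, but not u S s.
So F validates K, T; KTB would additionally require S to be symmetric. The strongest is T.

T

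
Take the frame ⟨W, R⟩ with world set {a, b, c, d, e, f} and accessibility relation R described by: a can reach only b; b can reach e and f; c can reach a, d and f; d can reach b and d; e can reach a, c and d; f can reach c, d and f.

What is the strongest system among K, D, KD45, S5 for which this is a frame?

D

Serial (axiom D): yes — every world has a successor (e.g. a R b).
Euclidean (axiom 5): no — b R e and b R f, but not e R f.
Transitive (axiom 4): no — a R b and b R e, but not a R e.
Reflexive (axiom T): no — a is not related to itself.
So F validates K, D; KD45 would additionally require R to be Euclidean and transitive. The strongest is D.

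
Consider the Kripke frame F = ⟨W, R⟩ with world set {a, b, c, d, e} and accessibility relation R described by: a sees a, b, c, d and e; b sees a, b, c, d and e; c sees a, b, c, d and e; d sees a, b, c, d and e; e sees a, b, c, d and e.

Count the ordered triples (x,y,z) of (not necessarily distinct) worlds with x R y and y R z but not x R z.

0

R is transitive; there are no such tuples.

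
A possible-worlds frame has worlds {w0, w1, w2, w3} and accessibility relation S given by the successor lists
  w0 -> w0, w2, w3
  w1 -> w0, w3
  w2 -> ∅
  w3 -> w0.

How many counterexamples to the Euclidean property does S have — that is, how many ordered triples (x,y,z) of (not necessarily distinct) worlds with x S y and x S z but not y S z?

Enumerating: (w0,w2,w0), (w0,w2,w2), (w0,w2,w3), (w0,w3,w2), (w0,w3,w3), (w1,w3,w3).

6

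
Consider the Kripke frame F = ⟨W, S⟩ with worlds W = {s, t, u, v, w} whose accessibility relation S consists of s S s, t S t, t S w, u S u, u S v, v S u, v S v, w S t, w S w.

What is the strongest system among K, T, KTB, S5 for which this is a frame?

S5

Reflexive (axiom T): yes — every world is S-related to itself.
Symmetric (axiom B): yes — every pair in S has its reverse in S.
Euclidean (axiom 5): yes — any two successors of a common world are S-related.
So F validates K, T, KTB, S5. The strongest is S5.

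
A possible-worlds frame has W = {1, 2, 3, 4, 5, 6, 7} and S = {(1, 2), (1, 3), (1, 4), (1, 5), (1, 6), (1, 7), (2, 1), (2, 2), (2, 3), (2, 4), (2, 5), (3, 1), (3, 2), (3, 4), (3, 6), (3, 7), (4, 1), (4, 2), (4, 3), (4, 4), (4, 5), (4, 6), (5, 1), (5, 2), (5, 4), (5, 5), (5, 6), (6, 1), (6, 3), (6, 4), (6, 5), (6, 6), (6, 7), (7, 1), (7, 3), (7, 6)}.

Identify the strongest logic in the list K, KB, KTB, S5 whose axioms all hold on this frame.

KB

Symmetric (axiom B): yes — every pair in S has its reverse in S.
Reflexive (axiom T): no — 1 is not related to itself.
Euclidean (axiom 5): no — 1 S 2 and 1 S 6, but not 2 S 6.
So F validates K, KB; KTB would additionally require S to be reflexive. The strongest is KB.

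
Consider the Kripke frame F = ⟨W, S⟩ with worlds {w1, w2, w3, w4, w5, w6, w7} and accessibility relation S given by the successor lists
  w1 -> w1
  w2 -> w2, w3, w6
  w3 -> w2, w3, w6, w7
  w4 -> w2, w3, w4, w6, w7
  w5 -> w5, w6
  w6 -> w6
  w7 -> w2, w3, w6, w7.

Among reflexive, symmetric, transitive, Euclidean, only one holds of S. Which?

Reflexive: yes — every world is S-related to itself.
Symmetric: no — w2 S w6 but not w6 S w2.
Transitive: no — w2 S w3 and w3 S w7, but not w2 S w7.
Euclidean: no — w2 S w6 and w2 S w3, but not w6 S w3.
Only reflexive holds.

reflexive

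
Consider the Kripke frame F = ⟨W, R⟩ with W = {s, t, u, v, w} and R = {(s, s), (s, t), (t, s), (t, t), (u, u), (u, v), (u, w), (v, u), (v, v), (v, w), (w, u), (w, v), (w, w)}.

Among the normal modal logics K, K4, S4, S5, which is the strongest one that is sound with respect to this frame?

S5

Transitive (axiom 4): yes — every two-step R-path is closed by a direct edge.
Reflexive (axiom T): yes — every world is R-related to itself.
Euclidean (axiom 5): yes — any two successors of a common world are R-related.
So F validates K, K4, S4, S5. The strongest is S5.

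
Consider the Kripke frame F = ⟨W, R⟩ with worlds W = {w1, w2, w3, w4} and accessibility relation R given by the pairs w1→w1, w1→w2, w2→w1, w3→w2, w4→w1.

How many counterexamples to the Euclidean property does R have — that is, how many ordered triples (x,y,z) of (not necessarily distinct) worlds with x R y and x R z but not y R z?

Enumerating: (w1,w2,w2), (w3,w2,w2).

2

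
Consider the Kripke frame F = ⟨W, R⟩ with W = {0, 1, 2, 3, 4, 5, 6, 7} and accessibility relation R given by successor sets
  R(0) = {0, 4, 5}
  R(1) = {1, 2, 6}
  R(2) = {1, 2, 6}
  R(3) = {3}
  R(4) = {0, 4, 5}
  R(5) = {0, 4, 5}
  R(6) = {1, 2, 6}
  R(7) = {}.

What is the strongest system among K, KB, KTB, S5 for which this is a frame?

KB

Symmetric (axiom B): yes — every pair in R has its reverse in R.
Reflexive (axiom T): no — 7 is not related to itself.
Euclidean (axiom 5): yes — any two successors of a common world are R-related.
So F validates K, KB; KTB would additionally require R to be reflexive. The strongest is KB.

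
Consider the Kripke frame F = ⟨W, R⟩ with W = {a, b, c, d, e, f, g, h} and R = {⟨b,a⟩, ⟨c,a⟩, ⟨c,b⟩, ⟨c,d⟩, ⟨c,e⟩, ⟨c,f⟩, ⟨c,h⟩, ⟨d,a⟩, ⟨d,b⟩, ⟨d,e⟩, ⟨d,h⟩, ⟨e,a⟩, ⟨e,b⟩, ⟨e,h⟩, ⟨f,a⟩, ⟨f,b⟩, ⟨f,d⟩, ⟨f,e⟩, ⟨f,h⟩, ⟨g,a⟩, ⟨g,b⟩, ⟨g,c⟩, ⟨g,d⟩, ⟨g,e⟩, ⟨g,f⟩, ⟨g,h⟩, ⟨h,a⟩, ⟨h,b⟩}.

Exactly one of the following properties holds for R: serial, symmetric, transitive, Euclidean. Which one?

Serial: no — a has no R-successor.
Symmetric: no — b R a but not a R b.
Transitive: yes — every two-step R-path is closed by a direct edge.
Euclidean: no — c R a and c R b, but not a R b.
Only transitive holds.

transitive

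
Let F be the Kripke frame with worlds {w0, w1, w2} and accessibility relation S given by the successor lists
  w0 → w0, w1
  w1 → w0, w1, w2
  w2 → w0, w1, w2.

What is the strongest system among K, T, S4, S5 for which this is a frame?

T

Reflexive (axiom T): yes — every world is S-related to itself.
Transitive (axiom 4): no — w0 S w1 and w1 S w2, but not w0 S w2.
Euclidean (axiom 5): no — w1 S w0 and w1 S w2, but not w0 S w2.
So F validates K, T; S4 would additionally require S to be transitive. The strongest is T.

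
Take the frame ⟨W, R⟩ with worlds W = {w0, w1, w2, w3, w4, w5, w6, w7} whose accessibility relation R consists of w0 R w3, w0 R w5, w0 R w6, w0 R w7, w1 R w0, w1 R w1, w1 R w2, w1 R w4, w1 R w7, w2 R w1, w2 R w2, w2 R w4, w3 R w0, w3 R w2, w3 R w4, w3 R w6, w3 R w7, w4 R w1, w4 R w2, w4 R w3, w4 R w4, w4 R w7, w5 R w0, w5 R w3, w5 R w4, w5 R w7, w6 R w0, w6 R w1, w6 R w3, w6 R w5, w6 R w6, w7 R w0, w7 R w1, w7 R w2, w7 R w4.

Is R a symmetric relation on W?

No

Symmetric: no — w1 R w0 but not w0 R w1.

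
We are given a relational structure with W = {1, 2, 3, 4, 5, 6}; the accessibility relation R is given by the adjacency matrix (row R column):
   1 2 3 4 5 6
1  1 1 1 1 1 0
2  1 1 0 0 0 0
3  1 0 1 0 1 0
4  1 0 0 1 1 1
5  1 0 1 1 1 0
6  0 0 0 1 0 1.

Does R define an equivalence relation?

Reflexive: yes — every world is R-related to itself.
Symmetric: yes — every pair in R has its reverse in R.
Transitive: no — 1 R 4 and 4 R 6, but not 1 R 6.
So R is not an equivalence relation.

No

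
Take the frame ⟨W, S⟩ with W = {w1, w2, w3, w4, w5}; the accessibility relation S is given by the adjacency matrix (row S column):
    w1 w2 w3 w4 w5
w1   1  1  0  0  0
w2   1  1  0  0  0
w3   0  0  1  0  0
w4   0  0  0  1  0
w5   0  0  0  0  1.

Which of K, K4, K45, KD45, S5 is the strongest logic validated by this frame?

Transitive (axiom 4): yes — every two-step S-path is closed by a direct edge.
Euclidean (axiom 5): yes — any two successors of a common world are S-related.
Serial (axiom D): yes — every world has a successor (e.g. w1 S w1).
Reflexive (axiom T): yes — every world is S-related to itself.
So F validates K, K4, K45, KD45, S5. The strongest is S5.

S5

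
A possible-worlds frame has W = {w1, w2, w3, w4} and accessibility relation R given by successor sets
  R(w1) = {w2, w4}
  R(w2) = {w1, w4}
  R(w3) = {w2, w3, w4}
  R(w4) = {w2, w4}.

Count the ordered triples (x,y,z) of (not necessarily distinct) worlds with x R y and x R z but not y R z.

Enumerating: (w1,w2,w2), (w2,w1,w1), (w2,w4,w1), (w3,w2,w2), (w3,w2,w3), (w3,w4,w3), (w4,w2,w2).

7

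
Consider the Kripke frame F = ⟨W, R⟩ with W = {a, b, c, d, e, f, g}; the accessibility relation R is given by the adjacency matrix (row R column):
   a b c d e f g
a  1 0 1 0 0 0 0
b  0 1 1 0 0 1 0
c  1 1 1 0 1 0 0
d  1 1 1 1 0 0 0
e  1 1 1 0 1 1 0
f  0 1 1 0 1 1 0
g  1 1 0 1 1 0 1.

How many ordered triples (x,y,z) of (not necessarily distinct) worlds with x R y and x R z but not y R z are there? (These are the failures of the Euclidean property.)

Enumerating: (b,c,f), (c,a,b), (c,a,e), (c,b,a), (c,b,e), (d,a,b), (d,a,d), (d,b,a), (d,b,d), (d,c,d), (e,a,b), (e,a,e), … and 19 more.
Total: 31.

31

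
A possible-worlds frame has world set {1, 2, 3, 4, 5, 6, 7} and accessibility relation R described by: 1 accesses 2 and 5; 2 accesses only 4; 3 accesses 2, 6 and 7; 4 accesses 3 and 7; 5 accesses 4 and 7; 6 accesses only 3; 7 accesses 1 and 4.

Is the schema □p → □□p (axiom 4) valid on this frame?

No

Axiom 4 corresponds to the accessibility relation being transitive.
Transitive: no — 1 R 2 and 2 R 4, but not 1 R 4.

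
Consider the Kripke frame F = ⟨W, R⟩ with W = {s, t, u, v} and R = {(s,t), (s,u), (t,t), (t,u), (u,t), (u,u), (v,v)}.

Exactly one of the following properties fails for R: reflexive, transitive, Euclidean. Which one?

reflexive

Reflexive: no — s is not related to itself.
Transitive: yes — every two-step R-path is closed by a direct edge.
Euclidean: yes — any two successors of a common world are R-related.
Only reflexive fails.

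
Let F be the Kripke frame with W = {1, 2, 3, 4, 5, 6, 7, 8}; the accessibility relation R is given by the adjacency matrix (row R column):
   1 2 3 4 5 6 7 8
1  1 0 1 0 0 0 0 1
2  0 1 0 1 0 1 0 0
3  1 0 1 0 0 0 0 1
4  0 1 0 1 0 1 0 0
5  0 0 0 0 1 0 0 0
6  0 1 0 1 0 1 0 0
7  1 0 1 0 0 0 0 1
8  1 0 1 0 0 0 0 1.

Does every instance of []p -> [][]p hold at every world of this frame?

Axiom 4 corresponds to the accessibility relation being transitive.
Transitive: yes — every two-step R-path is closed by a direct edge.

Yes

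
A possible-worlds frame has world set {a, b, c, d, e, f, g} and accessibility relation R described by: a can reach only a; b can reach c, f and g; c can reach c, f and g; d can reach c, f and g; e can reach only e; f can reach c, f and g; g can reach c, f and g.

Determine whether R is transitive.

Transitive: yes — every two-step R-path is closed by a direct edge.

Yes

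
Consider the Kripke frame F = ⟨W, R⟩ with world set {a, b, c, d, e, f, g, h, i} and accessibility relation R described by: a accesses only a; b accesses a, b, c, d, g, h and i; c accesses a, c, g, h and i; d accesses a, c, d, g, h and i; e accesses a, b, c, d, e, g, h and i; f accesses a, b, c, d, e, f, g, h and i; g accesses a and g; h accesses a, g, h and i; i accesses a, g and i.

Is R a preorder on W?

Reflexive: yes — every world is R-related to itself.
Transitive: yes — every two-step R-path is closed by a direct edge.
So R is a preorder.

Yes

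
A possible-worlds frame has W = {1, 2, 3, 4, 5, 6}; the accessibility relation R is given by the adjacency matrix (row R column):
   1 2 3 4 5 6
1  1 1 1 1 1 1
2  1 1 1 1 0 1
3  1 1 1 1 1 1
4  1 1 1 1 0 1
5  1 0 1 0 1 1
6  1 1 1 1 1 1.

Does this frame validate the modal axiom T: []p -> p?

Yes

By correspondence theory, T is valid on a frame iff R is reflexive.
Reflexive: yes — every world is R-related to itself.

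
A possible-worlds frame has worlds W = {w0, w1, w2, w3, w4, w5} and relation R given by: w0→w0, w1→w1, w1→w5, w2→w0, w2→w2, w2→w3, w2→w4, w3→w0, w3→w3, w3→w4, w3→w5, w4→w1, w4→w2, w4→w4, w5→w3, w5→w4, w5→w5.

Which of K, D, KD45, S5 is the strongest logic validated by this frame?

D

Serial (axiom D): yes — every world has a successor (e.g. w0 R w0).
Euclidean (axiom 5): no — w2 R w0 and w2 R w3, but not w0 R w3.
Transitive (axiom 4): no — w1 R w5 and w5 R w3, but not w1 R w3.
Reflexive (axiom T): yes — every world is R-related to itself.
So F validates K, D; KD45 would additionally require R to be Euclidean and transitive. The strongest is D.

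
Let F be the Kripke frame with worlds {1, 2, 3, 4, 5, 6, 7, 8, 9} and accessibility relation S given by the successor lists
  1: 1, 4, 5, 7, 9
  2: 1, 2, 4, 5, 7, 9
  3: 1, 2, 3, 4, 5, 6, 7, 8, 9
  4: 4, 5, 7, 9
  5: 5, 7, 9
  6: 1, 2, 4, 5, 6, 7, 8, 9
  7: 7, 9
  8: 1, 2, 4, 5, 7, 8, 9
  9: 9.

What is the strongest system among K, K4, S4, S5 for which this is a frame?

S4

Transitive (axiom 4): yes — every two-step S-path is closed by a direct edge.
Reflexive (axiom T): yes — every world is S-related to itself.
Euclidean (axiom 5): no — 1 S 5 and 1 S 4, but not 5 S 4.
So F validates K, K4, S4; S5 would additionally require S to be Euclidean. The strongest is S4.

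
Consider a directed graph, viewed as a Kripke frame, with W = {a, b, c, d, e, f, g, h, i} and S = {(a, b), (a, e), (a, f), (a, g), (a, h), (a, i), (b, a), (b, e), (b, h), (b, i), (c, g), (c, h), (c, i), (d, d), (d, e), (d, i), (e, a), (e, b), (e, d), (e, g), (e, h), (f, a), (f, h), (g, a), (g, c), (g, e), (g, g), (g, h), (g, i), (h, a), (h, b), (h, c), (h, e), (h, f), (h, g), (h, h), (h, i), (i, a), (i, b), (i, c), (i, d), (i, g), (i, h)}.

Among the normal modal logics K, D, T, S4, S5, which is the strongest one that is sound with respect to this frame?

D

Serial (axiom D): yes — every world has a successor (e.g. a S b).
Reflexive (axiom T): no — a is not related to itself.
Transitive (axiom 4): no — a S e and e S d, but not a S d.
Euclidean (axiom 5): no — a S b and a S f, but not b S f.
So F validates K, D; T would additionally require S to be reflexive. The strongest is D.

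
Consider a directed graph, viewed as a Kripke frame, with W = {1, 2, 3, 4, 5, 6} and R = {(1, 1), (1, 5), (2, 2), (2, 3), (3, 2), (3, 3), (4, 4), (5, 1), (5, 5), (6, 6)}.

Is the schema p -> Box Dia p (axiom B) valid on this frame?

Yes

The schema B characterises exactly the symmetric frames.
Symmetric: yes — every pair in R has its reverse in R.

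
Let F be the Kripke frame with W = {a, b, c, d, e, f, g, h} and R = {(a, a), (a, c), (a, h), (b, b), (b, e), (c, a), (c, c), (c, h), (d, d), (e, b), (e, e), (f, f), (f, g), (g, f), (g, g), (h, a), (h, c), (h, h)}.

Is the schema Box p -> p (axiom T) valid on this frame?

Yes

The schema T characterises exactly the reflexive frames.
Reflexive: yes — every world is R-related to itself.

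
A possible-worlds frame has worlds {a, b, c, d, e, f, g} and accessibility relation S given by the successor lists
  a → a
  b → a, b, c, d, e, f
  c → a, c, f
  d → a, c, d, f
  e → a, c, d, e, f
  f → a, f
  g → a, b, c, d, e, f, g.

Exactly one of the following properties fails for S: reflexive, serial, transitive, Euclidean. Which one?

Euclidean

Reflexive: yes — every world is S-related to itself.
Serial: yes — every world has a successor (e.g. a S a).
Transitive: yes — every two-step S-path is closed by a direct edge.
Euclidean: no — b S a and b S c, but not a S c.
Only Euclidean fails.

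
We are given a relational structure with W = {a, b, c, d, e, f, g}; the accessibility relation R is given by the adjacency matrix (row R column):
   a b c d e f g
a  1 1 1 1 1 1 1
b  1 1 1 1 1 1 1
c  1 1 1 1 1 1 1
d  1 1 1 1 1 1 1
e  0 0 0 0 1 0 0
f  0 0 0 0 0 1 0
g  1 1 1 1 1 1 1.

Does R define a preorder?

Reflexive: yes — every world is R-related to itself.
Transitive: yes — every two-step R-path is closed by a direct edge.
So R is a preorder.

Yes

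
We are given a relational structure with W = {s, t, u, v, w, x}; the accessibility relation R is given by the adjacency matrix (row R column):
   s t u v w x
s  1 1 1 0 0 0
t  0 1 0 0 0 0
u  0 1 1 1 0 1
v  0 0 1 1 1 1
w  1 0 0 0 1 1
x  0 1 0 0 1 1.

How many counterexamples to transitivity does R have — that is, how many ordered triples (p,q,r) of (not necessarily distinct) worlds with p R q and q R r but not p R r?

Enumerating: (s,u,v), (s,u,x), (u,v,w), (u,x,w), (v,u,t), (v,w,s), (v,x,t), (w,s,t), (w,s,u), (w,x,t), (x,w,s).

11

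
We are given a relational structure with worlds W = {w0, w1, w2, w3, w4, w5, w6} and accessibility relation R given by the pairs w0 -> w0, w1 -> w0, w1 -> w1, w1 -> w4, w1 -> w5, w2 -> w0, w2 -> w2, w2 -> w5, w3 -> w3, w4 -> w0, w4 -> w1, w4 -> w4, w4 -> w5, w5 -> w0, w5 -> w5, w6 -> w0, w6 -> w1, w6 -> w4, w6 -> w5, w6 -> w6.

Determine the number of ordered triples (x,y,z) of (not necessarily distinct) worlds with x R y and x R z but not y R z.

23

Enumerating: (w1,w0,w1), (w1,w0,w4), (w1,w0,w5), (w1,w5,w1), (w1,w5,w4), (w2,w0,w2), (w2,w0,w5), (w2,w5,w2), (w4,w0,w1), (w4,w0,w4), (w4,w0,w5), (w4,w5,w1), … and 11 more.
Total: 23.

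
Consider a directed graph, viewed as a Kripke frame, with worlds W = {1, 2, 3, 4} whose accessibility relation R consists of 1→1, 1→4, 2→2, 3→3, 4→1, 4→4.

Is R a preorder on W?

Yes

Reflexive: yes — every world is R-related to itself.
Transitive: yes — every two-step R-path is closed by a direct edge.
So R is a preorder.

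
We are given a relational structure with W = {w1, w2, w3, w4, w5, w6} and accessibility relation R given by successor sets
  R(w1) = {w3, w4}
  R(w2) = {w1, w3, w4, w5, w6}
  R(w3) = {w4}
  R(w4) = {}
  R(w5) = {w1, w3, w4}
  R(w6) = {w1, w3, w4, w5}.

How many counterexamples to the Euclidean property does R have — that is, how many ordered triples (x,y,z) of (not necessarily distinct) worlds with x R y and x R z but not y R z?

Enumerating: (w1,w3,w3), (w1,w4,w3), (w1,w4,w4), (w2,w1,w1), (w2,w1,w5), (w2,w1,w6), (w2,w3,w1), (w2,w3,w3), (w2,w3,w5), (w2,w3,w6), (w2,w4,w1), (w2,w4,w3), … and 23 more.
Total: 35.

35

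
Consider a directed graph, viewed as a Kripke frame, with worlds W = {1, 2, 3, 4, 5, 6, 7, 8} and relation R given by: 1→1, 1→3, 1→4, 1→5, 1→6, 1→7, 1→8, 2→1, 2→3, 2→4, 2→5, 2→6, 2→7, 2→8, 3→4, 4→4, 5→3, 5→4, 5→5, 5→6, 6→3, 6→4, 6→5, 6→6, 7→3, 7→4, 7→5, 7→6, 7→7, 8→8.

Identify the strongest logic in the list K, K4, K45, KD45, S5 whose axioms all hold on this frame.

K4

Transitive (axiom 4): yes — every two-step R-path is closed by a direct edge.
Euclidean (axiom 5): no — 1 R 3 and 1 R 5, but not 3 R 5.
Serial (axiom D): yes — every world has a successor (e.g. 1 R 1).
Reflexive (axiom T): no — 2 is not related to itself.
So F validates K, K4; K45 would additionally require R to be Euclidean. The strongest is K4.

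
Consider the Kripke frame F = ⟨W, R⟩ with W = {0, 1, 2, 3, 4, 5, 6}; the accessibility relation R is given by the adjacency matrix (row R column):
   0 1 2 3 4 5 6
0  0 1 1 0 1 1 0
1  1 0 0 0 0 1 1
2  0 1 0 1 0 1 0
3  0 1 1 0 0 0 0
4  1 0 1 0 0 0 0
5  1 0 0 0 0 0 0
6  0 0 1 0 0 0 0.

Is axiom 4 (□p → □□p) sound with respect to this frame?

No

Axiom 4 corresponds to the accessibility relation being transitive.
Transitive: no — 0 R 1 and 1 R 6, but not 0 R 6.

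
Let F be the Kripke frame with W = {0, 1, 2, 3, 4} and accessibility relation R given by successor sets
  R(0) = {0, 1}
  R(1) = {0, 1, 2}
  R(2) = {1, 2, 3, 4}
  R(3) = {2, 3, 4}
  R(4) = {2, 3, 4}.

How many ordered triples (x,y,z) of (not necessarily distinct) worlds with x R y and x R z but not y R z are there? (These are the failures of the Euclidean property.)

6

Enumerating: (1,0,2), (1,2,0), (2,1,3), (2,1,4), (2,3,1), (2,4,1).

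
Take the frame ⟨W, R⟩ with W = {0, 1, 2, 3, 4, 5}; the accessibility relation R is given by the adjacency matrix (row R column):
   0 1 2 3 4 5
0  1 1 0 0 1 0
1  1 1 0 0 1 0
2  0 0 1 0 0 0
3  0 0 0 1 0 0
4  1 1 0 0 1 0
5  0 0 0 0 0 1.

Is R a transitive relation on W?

Transitive: yes — every two-step R-path is closed by a direct edge.

Yes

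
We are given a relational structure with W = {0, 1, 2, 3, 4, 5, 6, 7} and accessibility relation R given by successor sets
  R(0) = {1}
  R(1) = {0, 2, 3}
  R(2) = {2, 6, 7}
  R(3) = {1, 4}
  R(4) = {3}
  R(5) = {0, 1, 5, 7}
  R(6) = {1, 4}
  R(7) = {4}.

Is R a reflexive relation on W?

Reflexive: no — 0 is not related to itself.

No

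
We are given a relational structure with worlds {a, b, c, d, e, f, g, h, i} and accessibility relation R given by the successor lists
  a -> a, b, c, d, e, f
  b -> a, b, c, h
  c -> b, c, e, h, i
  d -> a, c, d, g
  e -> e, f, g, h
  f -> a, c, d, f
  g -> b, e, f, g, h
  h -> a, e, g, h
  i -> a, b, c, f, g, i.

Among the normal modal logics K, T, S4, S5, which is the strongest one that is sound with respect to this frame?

Reflexive (axiom T): yes — every world is R-related to itself.
Transitive (axiom 4): no — a R b and b R h, but not a R h.
Euclidean (axiom 5): no — a R b and a R d, but not b R d.
So F validates K, T; S4 would additionally require R to be transitive. The strongest is T.

T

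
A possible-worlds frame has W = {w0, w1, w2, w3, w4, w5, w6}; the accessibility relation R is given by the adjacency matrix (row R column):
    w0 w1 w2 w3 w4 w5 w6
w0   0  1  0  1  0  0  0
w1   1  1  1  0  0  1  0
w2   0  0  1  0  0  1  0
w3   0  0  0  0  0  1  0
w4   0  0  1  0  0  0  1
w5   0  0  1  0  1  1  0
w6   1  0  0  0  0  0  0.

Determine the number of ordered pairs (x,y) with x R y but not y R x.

8

Enumerating: (w0,w3), (w1,w2), (w1,w5), (w3,w5), (w4,w2), (w4,w6), (w5,w4), (w6,w0).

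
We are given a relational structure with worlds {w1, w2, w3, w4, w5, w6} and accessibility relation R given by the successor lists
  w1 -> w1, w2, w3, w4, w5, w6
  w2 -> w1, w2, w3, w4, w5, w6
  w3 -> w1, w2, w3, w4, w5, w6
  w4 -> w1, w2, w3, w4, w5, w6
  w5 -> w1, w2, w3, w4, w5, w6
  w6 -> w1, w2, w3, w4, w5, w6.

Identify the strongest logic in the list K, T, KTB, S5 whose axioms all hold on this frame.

Reflexive (axiom T): yes — every world is R-related to itself.
Symmetric (axiom B): yes — every pair in R has its reverse in R.
Euclidean (axiom 5): yes — any two successors of a common world are R-related.
So F validates K, T, KTB, S5. The strongest is S5.

S5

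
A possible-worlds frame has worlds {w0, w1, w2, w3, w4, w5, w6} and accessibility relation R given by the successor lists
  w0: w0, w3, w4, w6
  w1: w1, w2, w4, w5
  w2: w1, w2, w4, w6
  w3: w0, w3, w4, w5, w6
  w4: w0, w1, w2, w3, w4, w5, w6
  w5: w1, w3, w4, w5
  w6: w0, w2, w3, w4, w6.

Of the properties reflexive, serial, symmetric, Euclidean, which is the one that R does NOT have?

Euclidean

Reflexive: yes — every world is R-related to itself.
Serial: yes — every world has a successor (e.g. w0 R w0).
Symmetric: yes — every pair in R has its reverse in R.
Euclidean: no — w1 R w2 and w1 R w5, but not w2 R w5.
Only Euclidean fails.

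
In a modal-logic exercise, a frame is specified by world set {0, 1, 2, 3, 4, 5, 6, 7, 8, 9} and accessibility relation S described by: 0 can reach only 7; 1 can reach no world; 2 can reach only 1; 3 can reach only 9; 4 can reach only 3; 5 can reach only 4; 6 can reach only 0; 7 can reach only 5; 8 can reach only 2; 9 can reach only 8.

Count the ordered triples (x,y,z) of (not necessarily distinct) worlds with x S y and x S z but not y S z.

Enumerating: (0,7,7), (2,1,1), (3,9,9), (4,3,3), (5,4,4), (6,0,0), (7,5,5), (8,2,2), (9,8,8).

9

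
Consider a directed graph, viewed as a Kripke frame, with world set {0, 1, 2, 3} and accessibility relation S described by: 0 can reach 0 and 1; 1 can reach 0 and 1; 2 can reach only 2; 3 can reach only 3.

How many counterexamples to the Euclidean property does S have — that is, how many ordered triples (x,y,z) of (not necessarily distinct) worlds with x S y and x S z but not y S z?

0

S is Euclidean; there are no such tuples.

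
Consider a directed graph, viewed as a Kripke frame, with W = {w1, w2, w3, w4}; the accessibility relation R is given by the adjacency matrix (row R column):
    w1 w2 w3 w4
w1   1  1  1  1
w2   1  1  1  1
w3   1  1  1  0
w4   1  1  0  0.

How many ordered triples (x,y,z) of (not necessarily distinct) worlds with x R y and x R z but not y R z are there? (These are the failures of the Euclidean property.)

6

Enumerating: (w1,w3,w4), (w1,w4,w3), (w1,w4,w4), (w2,w3,w4), (w2,w4,w3), (w2,w4,w4).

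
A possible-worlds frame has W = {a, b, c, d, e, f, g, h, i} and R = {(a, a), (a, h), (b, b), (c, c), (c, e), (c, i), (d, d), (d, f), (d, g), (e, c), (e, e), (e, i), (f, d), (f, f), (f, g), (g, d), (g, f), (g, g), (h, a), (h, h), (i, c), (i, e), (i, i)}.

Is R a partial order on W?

No

Reflexive: yes — every world is R-related to itself.
Transitive: yes — every two-step R-path is closed by a direct edge.
Antisymmetric: no — a R h and h R a with a ≠ h.
So R is not a partial order.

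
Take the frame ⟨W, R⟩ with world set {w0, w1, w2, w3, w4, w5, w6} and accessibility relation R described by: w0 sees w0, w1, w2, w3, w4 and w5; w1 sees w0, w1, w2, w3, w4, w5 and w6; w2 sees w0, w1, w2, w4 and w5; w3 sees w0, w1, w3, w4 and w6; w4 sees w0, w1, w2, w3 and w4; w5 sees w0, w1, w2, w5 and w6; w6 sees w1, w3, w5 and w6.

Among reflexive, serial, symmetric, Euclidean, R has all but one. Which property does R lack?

Reflexive: yes — every world is R-related to itself.
Serial: yes — every world has a successor (e.g. w0 R w0).
Symmetric: yes — every pair in R has its reverse in R.
Euclidean: no — w0 R w2 and w0 R w3, but not w2 R w3.
Only Euclidean fails.

Euclidean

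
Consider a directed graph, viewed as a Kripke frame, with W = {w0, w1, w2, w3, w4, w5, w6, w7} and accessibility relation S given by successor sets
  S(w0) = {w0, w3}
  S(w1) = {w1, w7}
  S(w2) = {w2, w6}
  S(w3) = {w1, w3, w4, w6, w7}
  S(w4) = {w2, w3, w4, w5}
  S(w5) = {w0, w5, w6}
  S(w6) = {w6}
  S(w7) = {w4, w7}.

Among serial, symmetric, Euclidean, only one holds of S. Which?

Serial: yes — every world has a successor (e.g. w0 S w0).
Symmetric: no — w0 S w3 but not w3 S w0.
Euclidean: no — w3 S w1 and w3 S w4, but not w1 S w4.
Only serial holds.

serial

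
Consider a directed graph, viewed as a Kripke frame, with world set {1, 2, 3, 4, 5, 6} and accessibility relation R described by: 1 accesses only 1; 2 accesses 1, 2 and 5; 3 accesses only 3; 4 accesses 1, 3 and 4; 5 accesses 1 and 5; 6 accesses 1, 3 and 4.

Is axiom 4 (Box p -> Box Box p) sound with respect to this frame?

Yes

Axiom 4 corresponds to the accessibility relation being transitive.
Transitive: yes — every two-step R-path is closed by a direct edge.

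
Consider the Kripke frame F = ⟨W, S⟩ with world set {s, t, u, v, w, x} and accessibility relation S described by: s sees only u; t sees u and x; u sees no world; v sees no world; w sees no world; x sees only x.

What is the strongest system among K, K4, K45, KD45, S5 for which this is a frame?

K4

Transitive (axiom 4): yes — every two-step S-path is closed by a direct edge.
Euclidean (axiom 5): no — t S u and t S x, but not u S x.
Serial (axiom D): no — u has no S-successor.
Reflexive (axiom T): no — s is not related to itself.
So F validates K, K4; K45 would additionally require S to be Euclidean. The strongest is K4.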